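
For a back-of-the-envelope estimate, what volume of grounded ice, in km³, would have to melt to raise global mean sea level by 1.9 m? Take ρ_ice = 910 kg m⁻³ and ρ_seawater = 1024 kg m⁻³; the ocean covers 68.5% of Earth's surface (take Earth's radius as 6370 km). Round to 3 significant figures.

Required water volume = Δh × A = 1.9 m × 3.49×10^14 m² = 6.636×10^14 m³ = 6.636×10^5 km³.
Ice volume = water volume × ρ_w/ρ_ice = 6.636×10^5 × 1024/910 = 7.47×10^5 km³.

≈ 7.47×10^5 km³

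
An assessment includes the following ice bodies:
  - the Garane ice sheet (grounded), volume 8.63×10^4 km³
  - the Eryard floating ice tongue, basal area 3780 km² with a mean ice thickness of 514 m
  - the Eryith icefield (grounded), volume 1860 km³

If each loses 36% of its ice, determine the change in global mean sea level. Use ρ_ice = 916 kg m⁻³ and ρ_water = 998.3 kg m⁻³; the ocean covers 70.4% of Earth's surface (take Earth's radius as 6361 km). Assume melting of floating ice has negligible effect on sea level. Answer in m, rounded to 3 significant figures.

≈ 0.0814 m

Garane: 0.36 × 8.63×10^4 km³ × (916/998.3) = 2.851×10^4 km³ of water.
The Eryard floating ice tongue is floating and already displaces its own weight of water, so its melt adds essentially nothing to sea level.
Eryith: 0.36 × 1860 km³ × (916/998.3) = 614.4 km³ of water.
Total added water ≈ 2.912×10^13 m³ over 3.58×10^14 m² → Δh = 0.0814 m.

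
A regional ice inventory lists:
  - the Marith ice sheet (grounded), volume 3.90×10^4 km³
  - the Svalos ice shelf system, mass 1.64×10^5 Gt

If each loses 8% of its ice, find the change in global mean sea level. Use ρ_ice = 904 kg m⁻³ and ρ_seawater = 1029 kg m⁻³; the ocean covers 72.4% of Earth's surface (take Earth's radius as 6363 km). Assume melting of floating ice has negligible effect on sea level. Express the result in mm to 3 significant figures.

≈ 7.44 mm

Marith: 0.08 × 3.90×10^4 km³ × (904/1029) = 2741 km³ of water.
The Svalos ice shelf system is floating and already displaces its own weight of water, so its melt adds essentially nothing to sea level.
Total added water ≈ 2.741×10^12 m³ over 3.68×10^14 m² → Δh = 7.44×10^-3 m = 7.44 mm.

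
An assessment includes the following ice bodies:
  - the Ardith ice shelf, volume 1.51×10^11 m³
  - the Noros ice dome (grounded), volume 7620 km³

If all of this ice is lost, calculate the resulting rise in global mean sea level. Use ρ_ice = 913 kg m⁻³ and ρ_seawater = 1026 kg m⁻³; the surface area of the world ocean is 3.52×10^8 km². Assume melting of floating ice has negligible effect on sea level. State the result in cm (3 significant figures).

The Ardith ice shelf is floating and already displaces its own weight of water, so its melt adds essentially nothing to sea level.
Noros: 7620 km³ × (913/1026) = 6781 km³ of water.
Total added water ≈ 6.781×10^12 m³ over 3.52×10^14 m² → Δh = 0.0193 m = 1.93 cm.

≈ 1.93 cm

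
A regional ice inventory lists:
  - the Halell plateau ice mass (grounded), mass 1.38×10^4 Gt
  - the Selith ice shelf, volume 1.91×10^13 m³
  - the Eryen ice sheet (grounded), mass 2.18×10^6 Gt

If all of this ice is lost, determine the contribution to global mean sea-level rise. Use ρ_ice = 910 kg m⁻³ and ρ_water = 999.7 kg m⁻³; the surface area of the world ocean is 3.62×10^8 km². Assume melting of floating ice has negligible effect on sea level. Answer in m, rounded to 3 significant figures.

Halell: 1.38×10^4 Gt = 1.380×10^16 kg; dividing by ρ_w = 999.7 kg m⁻³ gives 1.380×10^13 m³ of water.
The Selith ice shelf is floating and already displaces its own weight of water, so its melt adds essentially nothing to sea level.
Eryen: 2.18×10^6 Gt = 2.180×10^18 kg; dividing by ρ_w = 999.7 kg m⁻³ gives 2.181×10^15 m³ of water.
Total added water ≈ 2.194×10^15 m³ over 3.62×10^14 m² → Δh = 6.06 m.

≈ 6.06 m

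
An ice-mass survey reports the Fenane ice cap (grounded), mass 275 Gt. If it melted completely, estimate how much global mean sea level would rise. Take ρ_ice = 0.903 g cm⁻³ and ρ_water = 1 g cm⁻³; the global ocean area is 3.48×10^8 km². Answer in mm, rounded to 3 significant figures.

≈ 0.790 mm

Fenane: 275 Gt = 2.750×10^14 kg; dividing by ρ_w = 1 g cm⁻³ = 1000 kg m⁻³ gives 2.750×10^11 m³ of water.
Spread over 3.48×10^14 m² of ocean, Δh = 2.750×10^11 / 3.48×10^14 = 7.90×10^-4 m = 0.790 mm.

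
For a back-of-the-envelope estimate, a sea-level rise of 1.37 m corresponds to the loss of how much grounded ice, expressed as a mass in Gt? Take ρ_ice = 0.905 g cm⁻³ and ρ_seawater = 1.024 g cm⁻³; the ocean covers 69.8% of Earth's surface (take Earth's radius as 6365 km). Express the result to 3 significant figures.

Required water volume = Δh × A = 1.37 m × 3.55×10^14 m² = 4.868×10^14 m³.
ρ_w = 1.024 g cm⁻³ = 1024 kg m⁻³, so the mass of water = 4.868×10^14 m³ × 1024 kg m⁻³ = 4.985×10^17 kg = 4.99×10^5 Gt (and the same mass of ice, by conservation).

≈ 4.99×10^5 Gt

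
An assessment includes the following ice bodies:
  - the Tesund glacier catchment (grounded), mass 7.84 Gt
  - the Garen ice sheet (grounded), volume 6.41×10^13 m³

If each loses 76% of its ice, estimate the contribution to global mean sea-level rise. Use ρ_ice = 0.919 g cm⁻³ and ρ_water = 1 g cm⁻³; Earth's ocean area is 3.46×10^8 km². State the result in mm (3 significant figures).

Tesund: 0.76 × 7.84 Gt = 5.958×10^12 kg; dividing by ρ_w = 1 g cm⁻³ = 1000 kg m⁻³ gives 5.958×10^9 m³ of water.
Garen: 0.76 × 6.41×10^13 m³ × (919/1000) = 4.477×10^13 m³ of water.
Total added water ≈ 4.478×10^13 m³ over 3.46×10^14 m² → Δh = 0.129 m = 129 mm.

≈ 129 mm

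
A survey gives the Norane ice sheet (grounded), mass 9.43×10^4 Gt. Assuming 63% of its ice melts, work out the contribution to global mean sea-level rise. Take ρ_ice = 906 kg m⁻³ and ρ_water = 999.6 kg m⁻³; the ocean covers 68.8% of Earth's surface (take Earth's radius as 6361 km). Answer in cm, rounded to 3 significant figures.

Norane: 0.63 × 9.43×10^4 Gt = 5.941×10^16 kg; dividing by ρ_w = 999.6 kg m⁻³ gives 5.943×10^13 m³ of water.
Spread over 3.50×10^14 m² of ocean, Δh = 5.943×10^13 / 3.50×10^14 = 0.170 m = 17.0 cm.

≈ 17.0 cm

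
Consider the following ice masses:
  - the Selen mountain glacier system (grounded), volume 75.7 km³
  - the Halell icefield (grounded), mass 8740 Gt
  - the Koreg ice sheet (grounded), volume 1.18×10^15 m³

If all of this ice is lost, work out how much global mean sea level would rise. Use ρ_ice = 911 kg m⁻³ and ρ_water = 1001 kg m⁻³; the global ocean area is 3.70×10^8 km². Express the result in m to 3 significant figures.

≈ 2.93 m

Selen: 75.7 km³ × (911/1001) = 68.89 km³ of water.
Halell: 8740 Gt = 8.740×10^15 kg; dividing by ρ_w = 1001 kg m⁻³ gives 8.731×10^12 m³ of water.
Koreg: 1.18×10^15 m³ × (911/1001) = 1.074×10^15 m³ of water.
Total added water ≈ 1.083×10^15 m³ over 3.70×10^14 m² → Δh = 2.93 m.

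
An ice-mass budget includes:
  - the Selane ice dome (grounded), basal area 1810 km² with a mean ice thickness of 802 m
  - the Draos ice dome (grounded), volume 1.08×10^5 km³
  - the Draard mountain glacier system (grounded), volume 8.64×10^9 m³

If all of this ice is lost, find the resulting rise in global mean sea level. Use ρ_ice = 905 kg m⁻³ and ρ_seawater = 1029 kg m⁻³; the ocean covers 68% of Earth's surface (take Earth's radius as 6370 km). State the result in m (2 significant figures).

≈ 0.28 m

Selane: ice volume = 1810 km² × 802 m = 1452 km³; 1452 × (905/1029) = 1277 km³ of water.
Draos: 1.08×10^5 km³ × (905/1029) = 9.499×10^4 km³ of water.
Draard: 8.64×10^9 m³ × (905/1029) = 7.599×10^9 m³ of water.
Total added water ≈ 9.627×10^13 m³ over 3.47×10^14 m² → Δh = 0.278 m.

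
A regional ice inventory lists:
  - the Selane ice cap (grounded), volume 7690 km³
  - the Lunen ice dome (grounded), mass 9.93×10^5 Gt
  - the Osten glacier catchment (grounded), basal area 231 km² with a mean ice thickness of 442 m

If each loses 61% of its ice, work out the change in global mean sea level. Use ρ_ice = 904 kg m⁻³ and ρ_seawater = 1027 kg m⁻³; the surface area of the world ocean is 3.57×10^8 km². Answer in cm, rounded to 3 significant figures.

Selane: 0.61 × 7690 km³ × (904/1027) = 4129 km³ of water.
Lunen: 0.61 × 9.93×10^5 Gt = 6.057×10^17 kg; dividing by ρ_w = 1027 kg m⁻³ gives 5.898×10^14 m³ of water.
Osten: ice volume = 231 km² × 442 m = 102.1 km³; 0.61 × 102.1 × (904/1027) = 54.82 km³ of water.
Total added water ≈ 5.940×10^14 m³ over 3.57×10^14 m² → Δh = 1.66 m = 166 cm.

≈ 166 cm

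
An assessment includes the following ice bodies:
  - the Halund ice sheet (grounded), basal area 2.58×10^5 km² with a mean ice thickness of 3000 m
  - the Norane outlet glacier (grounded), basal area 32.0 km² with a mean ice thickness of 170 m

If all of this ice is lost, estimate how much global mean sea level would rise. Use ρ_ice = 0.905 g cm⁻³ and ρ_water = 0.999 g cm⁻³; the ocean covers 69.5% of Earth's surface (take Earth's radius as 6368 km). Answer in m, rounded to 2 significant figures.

Halund: ice volume = 2.58×10^5 km² × 3000 m = 7.740×10^5 km³; 7.740×10^5 × (905/999) = 7.012×10^5 km³ of water.
Norane: ice volume = 32.0 km² × 170 m = 5.440 km³; 5.440 × (905/999) = 4.928 km³ of water.
Total added water ≈ 7.012×10^14 m³ over 3.54×10^14 m² → Δh = 1.98 m.

≈ 2.0 m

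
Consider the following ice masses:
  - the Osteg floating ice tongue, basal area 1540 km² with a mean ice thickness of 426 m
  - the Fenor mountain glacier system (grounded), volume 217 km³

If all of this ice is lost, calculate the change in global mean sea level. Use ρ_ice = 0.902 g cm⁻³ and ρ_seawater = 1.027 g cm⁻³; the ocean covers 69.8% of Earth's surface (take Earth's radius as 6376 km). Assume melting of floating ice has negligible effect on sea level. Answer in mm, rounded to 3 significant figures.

The Osteg floating ice tongue is floating and already displaces its own weight of water, so its melt adds essentially nothing to sea level.
Fenor: 217 km³ × (902/1027) = 190.6 km³ of water.
Total added water ≈ 1.906×10^11 m³ over 3.57×10^14 m² → Δh = 5.34×10^-4 m = 0.534 mm.

≈ 0.534 mm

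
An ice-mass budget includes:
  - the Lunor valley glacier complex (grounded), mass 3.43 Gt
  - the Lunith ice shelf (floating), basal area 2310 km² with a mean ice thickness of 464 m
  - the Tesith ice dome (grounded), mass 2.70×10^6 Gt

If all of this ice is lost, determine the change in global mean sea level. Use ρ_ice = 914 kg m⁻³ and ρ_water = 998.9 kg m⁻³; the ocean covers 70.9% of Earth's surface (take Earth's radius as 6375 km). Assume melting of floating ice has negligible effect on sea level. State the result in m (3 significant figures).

Lunor: 3.43 Gt = 3.430×10^12 kg; dividing by ρ_w = 998.9 kg m⁻³ gives 3.434×10^9 m³ of water.
The Lunith ice shelf is floating and already displaces its own weight of water, so its melt adds essentially nothing to sea level.
Tesith: 2.70×10^6 Gt = 2.700×10^18 kg; dividing by ρ_w = 998.9 kg m⁻³ gives 2.703×10^15 m³ of water.
Total added water ≈ 2.703×10^15 m³ over 3.62×10^14 m² → Δh = 7.46 m.

≈ 7.46 m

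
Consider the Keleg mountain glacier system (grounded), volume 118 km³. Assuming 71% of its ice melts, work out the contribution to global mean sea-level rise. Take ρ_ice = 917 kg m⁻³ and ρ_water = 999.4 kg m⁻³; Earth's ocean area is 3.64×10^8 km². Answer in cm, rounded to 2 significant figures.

Keleg: 0.71 × 118 km³ × (917/999.4) = 76.87 km³ of water.
Spread over 3.64×10^14 m² of ocean, Δh = 7.687×10^10 / 3.64×10^14 = 2.11×10^-4 m = 0.021 cm.

≈ 0.021 cm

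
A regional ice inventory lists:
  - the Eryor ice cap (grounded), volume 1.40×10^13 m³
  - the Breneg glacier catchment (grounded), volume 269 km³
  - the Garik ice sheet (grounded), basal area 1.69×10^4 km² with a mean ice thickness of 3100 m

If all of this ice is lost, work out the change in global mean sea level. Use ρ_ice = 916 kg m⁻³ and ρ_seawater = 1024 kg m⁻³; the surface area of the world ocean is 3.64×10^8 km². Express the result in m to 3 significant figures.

Eryor: 1.40×10^13 m³ × (916/1024) = 1.252×10^13 m³ of water.
Breneg: 269 km³ × (916/1024) = 240.6 km³ of water.
Garik: ice volume = 1.69×10^4 km² × 3100 m = 5.239×10^4 km³; 5.239×10^4 × (916/1024) = 4.686×10^4 km³ of water.
Total added water ≈ 5.963×10^13 m³ over 3.64×10^14 m² → Δh = 0.164 m.

≈ 0.164 m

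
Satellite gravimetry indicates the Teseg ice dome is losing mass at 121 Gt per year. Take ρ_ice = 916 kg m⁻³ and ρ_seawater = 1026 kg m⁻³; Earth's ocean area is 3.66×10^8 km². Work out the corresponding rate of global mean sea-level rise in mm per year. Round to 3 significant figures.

ρ_w = 1026 kg m⁻³. Annual water volume added = 121 Gt / ρ_w = 1.210×10^14 kg / 1026 kg m⁻³ = 1.179×10^11 m³.
Δh per year = 1.179×10^11 / 3.66×10^14 = 3.22×10^-4 m = 0.322 mm.

≈ 0.322 mm/yr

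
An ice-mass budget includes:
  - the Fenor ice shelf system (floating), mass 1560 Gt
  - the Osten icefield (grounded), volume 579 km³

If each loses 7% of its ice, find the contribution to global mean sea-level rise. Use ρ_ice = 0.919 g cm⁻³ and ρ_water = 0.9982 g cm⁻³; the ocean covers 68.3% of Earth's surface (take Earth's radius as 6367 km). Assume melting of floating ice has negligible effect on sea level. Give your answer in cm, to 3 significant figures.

The Fenor ice shelf system is floating and already displaces its own weight of water, so its melt adds essentially nothing to sea level.
Osten: 0.07 × 579 km³ × (919/998.2) = 37.31 km³ of water.
Total added water ≈ 3.731×10^10 m³ over 3.48×10^14 m² → Δh = 1.07×10^-4 m = 0.0107 cm.

≈ 0.0107 cm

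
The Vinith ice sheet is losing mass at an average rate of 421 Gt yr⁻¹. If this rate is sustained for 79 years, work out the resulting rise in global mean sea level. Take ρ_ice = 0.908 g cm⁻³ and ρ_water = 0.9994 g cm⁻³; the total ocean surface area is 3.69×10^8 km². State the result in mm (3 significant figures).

≈ 90.2 mm

Total mass lost = 421 Gt/yr × 79 yr = 3.326×10^4 Gt = 3.326×10^16 kg.
ρ_w = 0.9994 g cm⁻³ = 999.4 kg m⁻³, so water volume = 3.326×10^16 / 999.4 = 3.328×10^13 m³.
Δh = 3.328×10^13 / 3.69×10^14 = 0.0902 m = 90.2 mm.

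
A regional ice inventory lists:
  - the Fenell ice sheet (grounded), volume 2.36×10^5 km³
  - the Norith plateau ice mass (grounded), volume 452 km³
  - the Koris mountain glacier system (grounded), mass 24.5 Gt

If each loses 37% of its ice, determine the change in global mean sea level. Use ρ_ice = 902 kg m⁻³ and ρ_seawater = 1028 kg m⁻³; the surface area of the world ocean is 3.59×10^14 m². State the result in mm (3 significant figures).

Fenell: 0.37 × 2.36×10^5 km³ × (902/1028) = 7.662×10^4 km³ of water.
Norith: 0.37 × 452 km³ × (902/1028) = 146.7 km³ of water.
Koris: 0.37 × 24.5 Gt = 9.065×10^12 kg; dividing by ρ_w = 1028 kg m⁻³ gives 8.818×10^9 m³ of water.
Total added water ≈ 7.677×10^13 m³ over 3.59×10^14 m² → Δh = 0.214 m = 214 mm.

≈ 214 mm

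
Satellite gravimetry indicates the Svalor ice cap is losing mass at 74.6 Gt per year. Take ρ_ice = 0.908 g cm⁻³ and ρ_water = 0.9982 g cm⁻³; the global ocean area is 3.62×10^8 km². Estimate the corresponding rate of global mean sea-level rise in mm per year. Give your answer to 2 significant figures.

≈ 0.21 mm/yr

ρ_w = 0.9982 g cm⁻³ = 998.2 kg m⁻³. Annual water volume added = 74.6 Gt / ρ_w = 7.460×10^13 kg / 998.2 kg m⁻³ = 7.473×10^10 m³.
Δh per year = 7.473×10^10 / 3.62×10^14 = 2.06×10^-4 m = 0.21 mm.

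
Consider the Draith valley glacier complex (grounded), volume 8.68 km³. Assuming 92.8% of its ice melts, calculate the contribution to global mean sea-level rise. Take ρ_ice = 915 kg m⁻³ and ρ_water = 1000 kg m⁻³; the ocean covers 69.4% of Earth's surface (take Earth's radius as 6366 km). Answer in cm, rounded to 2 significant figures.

≈ 2.1×10^-3 cm

Draith: 0.928 × 8.68 km³ × (915/1000) = 7.370 km³ of water.
Spread over 3.53×10^14 m² of ocean, Δh = 7.370×10^9 / 3.53×10^14 = 2.09×10^-5 m = 2.1×10^-3 cm.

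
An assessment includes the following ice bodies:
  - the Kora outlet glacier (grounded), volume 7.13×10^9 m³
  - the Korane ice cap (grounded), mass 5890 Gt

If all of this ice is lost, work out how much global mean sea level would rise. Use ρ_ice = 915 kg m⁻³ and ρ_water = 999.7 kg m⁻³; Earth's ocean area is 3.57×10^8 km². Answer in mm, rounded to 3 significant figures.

Kora: 7.13×10^9 m³ × (915/999.7) = 6.526×10^9 m³ of water.
Korane: 5890 Gt = 5.890×10^15 kg; dividing by ρ_w = 999.7 kg m⁻³ gives 5.892×10^12 m³ of water.
Total added water ≈ 5.898×10^12 m³ over 3.57×10^14 m² → Δh = 0.0165 m = 16.5 mm.

≈ 16.5 mm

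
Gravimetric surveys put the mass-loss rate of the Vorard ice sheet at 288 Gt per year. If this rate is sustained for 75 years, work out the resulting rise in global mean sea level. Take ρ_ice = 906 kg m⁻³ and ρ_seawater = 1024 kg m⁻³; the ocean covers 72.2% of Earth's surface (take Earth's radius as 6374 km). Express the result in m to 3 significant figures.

Total mass lost = 288 Gt/yr × 75 yr = 2.160×10^4 Gt = 2.160×10^16 kg.
ρ_w = 1024 kg m⁻³, so water volume = 2.160×10^16 / 1024 = 2.109×10^13 m³.
Δh = 2.109×10^13 / 3.69×10^14 = 0.0572 m.

≈ 0.0572 m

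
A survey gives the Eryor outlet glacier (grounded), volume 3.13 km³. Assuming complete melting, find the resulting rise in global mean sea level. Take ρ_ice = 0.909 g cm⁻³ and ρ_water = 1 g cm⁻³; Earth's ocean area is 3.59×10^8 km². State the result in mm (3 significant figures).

≈ 7.93×10^-3 mm

Eryor: 3.13 km³ × (909/1000) = 2.845 km³ of water.
Spread over 3.59×10^14 m² of ocean, Δh = 2.845×10^9 / 3.59×10^14 = 7.93×10^-6 m = 7.93×10^-3 mm.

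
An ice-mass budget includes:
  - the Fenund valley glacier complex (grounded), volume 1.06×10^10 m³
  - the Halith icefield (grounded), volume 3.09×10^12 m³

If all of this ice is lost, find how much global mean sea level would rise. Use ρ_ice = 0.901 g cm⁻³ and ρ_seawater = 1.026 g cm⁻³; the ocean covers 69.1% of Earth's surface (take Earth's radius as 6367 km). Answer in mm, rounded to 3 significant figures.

≈ 7.74 mm

Fenund: 1.06×10^10 m³ × (901/1026) = 9.309×10^9 m³ of water.
Halith: 3.09×10^12 m³ × (901/1026) = 2.714×10^12 m³ of water.
Total added water ≈ 2.723×10^12 m³ over 3.52×10^14 m² → Δh = 7.74×10^-3 m = 7.74 mm.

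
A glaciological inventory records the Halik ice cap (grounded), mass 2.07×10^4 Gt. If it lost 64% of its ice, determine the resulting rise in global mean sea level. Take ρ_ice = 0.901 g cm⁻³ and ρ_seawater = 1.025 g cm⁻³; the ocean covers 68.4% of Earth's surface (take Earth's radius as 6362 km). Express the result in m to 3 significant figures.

Halik: 0.64 × 2.07×10^4 Gt = 1.325×10^16 kg; dividing by ρ_w = 1.025 g cm⁻³ = 1025 kg m⁻³ gives 1.292×10^13 m³ of water.
Spread over 3.48×10^14 m² of ocean, Δh = 1.292×10^13 / 3.48×10^14 = 0.0372 m.

≈ 0.0372 m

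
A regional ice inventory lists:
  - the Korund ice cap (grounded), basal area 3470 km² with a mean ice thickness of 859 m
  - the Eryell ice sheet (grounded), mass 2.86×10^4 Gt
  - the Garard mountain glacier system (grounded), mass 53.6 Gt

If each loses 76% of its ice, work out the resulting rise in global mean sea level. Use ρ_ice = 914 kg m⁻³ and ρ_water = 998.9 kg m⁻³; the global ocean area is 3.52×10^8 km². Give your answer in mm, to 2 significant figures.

≈ 68 mm

Korund: ice volume = 3470 km² × 859 m = 2981 km³; 0.76 × 2981 × (914/998.9) = 2073 km³ of water.
Eryell: 0.76 × 2.86×10^4 Gt = 2.174×10^16 kg; dividing by ρ_w = 998.9 kg m⁻³ gives 2.176×10^13 m³ of water.
Garard: 0.76 × 53.6 Gt = 4.074×10^13 kg; dividing by ρ_w = 998.9 kg m⁻³ gives 4.078×10^10 m³ of water.
Total added water ≈ 2.387×10^13 m³ over 3.52×10^14 m² → Δh = 0.0678 m = 68 mm.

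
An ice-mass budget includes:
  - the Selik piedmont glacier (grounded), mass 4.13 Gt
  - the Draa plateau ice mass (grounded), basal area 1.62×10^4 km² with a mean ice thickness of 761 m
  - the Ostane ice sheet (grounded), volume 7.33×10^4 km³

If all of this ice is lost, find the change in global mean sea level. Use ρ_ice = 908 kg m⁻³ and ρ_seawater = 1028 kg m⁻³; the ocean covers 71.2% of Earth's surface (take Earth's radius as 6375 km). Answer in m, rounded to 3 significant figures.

≈ 0.208 m

Selik: 4.13 Gt = 4.130×10^12 kg; dividing by ρ_w = 1028 kg m⁻³ gives 4.018×10^9 m³ of water.
Draa: ice volume = 1.62×10^4 km² × 761 m = 1.233×10^4 km³; 1.233×10^4 × (908/1028) = 1.089×10^4 km³ of water.
Ostane: 7.33×10^4 km³ × (908/1028) = 6.474×10^4 km³ of water.
Total added water ≈ 7.564×10^13 m³ over 3.64×10^14 m² → Δh = 0.208 m.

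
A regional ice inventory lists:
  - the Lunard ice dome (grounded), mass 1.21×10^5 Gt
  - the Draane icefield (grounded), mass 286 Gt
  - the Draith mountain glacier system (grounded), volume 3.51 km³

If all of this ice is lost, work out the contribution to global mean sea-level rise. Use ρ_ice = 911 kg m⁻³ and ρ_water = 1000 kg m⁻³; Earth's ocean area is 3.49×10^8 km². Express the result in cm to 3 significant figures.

Lunard: 1.21×10^5 Gt = 1.210×10^17 kg; dividing by ρ_w = 1000 kg m⁻³ gives 1.210×10^14 m³ of water.
Draane: 286 Gt = 2.860×10^14 kg; dividing by ρ_w = 1000 kg m⁻³ gives 2.860×10^11 m³ of water.
Draith: 3.51 km³ × (911/1000) = 3.198 km³ of water.
Total added water ≈ 1.213×10^14 m³ over 3.49×10^14 m² → Δh = 0.348 m = 34.8 cm.

≈ 34.8 cm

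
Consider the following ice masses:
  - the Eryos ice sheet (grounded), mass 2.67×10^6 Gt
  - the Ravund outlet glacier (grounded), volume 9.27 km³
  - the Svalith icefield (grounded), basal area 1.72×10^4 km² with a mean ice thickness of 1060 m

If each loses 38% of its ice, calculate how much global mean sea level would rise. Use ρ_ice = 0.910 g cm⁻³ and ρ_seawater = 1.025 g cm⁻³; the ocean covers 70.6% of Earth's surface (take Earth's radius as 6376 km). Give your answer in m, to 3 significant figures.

≈ 2.76 m

Eryos: 0.38 × 2.67×10^6 Gt = 1.015×10^18 kg; dividing by ρ_w = 1.025 g cm⁻³ = 1025 kg m⁻³ gives 9.899×10^14 m³ of water.
Ravund: 0.38 × 9.27 km³ × (910/1025) = 3.127 km³ of water.
Svalith: ice volume = 1.72×10^4 km² × 1060 m = 1.823×10^4 km³; 0.38 × 1.823×10^4 × (910/1025) = 6151 km³ of water.
Total added water ≈ 9.960×10^14 m³ over 3.61×10^14 m² → Δh = 2.76 m.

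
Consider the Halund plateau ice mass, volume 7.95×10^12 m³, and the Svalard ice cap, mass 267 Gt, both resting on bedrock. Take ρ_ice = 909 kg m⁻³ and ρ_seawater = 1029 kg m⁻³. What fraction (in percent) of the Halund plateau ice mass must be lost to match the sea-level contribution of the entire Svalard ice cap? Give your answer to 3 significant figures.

Equal sea-level rise means equal mass of meltwater, i.e. equal mass of ice lost.
Ice mass of Svalard: 2.670×10^14 kg; ice mass of Halund: 7.227×10^15 kg.
Fraction required = 2.670×10^14 / 7.227×10^15 = 0.0369 → 3.69 %.

≈ 3.69 %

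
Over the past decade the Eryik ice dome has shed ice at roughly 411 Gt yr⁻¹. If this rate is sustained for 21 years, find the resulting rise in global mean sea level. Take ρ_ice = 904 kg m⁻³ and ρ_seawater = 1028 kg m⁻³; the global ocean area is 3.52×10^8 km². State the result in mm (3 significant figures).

Total mass lost = 411 Gt/yr × 21 yr = 8631 Gt = 8.631×10^15 kg.
ρ_w = 1028 kg m⁻³, so water volume = 8.631×10^15 / 1028 = 8.396×10^12 m³.
Δh = 8.396×10^12 / 3.52×10^14 = 0.0239 m = 23.9 mm.

≈ 23.9 mm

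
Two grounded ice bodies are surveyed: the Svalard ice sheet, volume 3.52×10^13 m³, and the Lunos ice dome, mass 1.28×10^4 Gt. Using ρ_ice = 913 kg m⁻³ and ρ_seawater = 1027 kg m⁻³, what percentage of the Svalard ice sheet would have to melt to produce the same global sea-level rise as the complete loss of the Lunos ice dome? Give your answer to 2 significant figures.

≈ 40 %

Equal sea-level rise means equal mass of meltwater, i.e. equal mass of ice lost.
Ice mass of Lunos: 1.280×10^16 kg; ice mass of Svalard: 3.214×10^16 kg.
Fraction required = 1.280×10^16 / 3.214×10^16 = 0.398 → 40 %.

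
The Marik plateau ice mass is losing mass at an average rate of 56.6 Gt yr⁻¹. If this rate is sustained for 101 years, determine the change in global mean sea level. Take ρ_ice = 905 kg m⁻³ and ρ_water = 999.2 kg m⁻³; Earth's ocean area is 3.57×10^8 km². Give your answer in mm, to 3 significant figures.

Total mass lost = 56.6 Gt/yr × 101 yr = 5717 Gt = 5.717×10^15 kg.
ρ_w = 999.2 kg m⁻³, so water volume = 5.717×10^15 / 999.2 = 5.721×10^12 m³.
Δh = 5.721×10^12 / 3.57×10^14 = 0.0160 m = 16.0 mm.

≈ 16.0 mm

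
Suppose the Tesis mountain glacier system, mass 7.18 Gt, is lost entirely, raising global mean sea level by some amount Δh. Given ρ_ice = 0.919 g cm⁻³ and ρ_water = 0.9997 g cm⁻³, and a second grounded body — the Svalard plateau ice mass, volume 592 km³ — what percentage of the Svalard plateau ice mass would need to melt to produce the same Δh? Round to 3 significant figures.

Equal sea-level rise means equal mass of meltwater, i.e. equal mass of ice lost.
Ice mass of Tesis: 7.180×10^12 kg; ice mass of Svalard: 5.440×10^14 kg.
Fraction required = 7.180×10^12 / 5.440×10^14 = 0.0132 → 1.32 %.

≈ 1.32 %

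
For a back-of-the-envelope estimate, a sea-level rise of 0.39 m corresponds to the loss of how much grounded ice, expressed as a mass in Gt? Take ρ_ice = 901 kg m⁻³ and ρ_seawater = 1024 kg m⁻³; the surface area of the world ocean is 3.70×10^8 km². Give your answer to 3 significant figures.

≈ 1.48×10^5 Gt

Required water volume = Δh × A = 0.39 m × 3.70×10^14 m² = 1.443×10^14 m³.
ρ_w = 1024 kg m⁻³, so the mass of water = 1.443×10^14 m³ × 1024 kg m⁻³ = 1.478×10^17 kg = 1.48×10^5 Gt (and the same mass of ice, by conservation).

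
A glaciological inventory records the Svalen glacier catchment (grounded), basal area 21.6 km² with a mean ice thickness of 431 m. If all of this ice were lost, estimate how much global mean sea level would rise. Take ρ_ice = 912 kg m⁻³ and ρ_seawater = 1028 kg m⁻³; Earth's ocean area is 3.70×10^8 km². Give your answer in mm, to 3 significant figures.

Svalen: ice volume = 21.6 km² × 431 m = 9.310 km³; 9.310 × (912/1028) = 8.259 km³ of water.
Spread over 3.70×10^14 m² of ocean, Δh = 8.259×10^9 / 3.70×10^14 = 2.23×10^-5 m = 0.0223 mm.

≈ 0.0223 mm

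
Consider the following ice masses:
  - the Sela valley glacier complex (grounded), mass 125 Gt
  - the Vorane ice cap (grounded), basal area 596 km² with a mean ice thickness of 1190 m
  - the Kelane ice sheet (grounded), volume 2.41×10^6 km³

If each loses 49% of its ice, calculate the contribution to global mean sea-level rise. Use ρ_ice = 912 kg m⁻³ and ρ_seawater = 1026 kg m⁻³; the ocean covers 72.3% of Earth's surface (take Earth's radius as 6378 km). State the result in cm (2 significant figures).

≈ 280 cm

Sela: 0.49 × 125 Gt = 6.125×10^13 kg; dividing by ρ_w = 1026 kg m⁻³ gives 5.970×10^10 m³ of water.
Vorane: ice volume = 596 km² × 1190 m = 709.2 km³; 0.49 × 709.2 × (912/1026) = 308.9 km³ of water.
Kelane: 0.49 × 2.41×10^6 km³ × (912/1026) = 1.050×10^6 km³ of water.
Total added water ≈ 1.050×10^15 m³ over 3.70×10^14 m² → Δh = 2.84 m = 280 cm.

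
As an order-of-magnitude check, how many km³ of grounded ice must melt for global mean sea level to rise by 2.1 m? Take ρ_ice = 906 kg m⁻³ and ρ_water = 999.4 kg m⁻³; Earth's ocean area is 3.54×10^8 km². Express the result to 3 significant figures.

Required water volume = Δh × A = 2.1 m × 3.54×10^14 m² = 7.434×10^14 m³ = 7.434×10^5 km³.
Ice volume = water volume × ρ_w/ρ_ice = 7.434×10^5 × 999.4/906 = 8.20×10^5 km³.

≈ 8.20×10^5 km³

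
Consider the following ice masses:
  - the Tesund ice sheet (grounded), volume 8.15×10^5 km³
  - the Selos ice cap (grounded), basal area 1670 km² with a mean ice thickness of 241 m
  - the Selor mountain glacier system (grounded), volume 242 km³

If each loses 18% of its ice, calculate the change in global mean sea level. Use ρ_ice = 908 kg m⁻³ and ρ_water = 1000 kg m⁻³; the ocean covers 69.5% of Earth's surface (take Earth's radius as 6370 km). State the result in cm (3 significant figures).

Tesund: 0.18 × 8.15×10^5 km³ × (908/1000) = 1.332×10^5 km³ of water.
Selos: ice volume = 1670 km² × 241 m = 402.5 km³; 0.18 × 402.5 × (908/1000) = 65.78 km³ of water.
Selor: 0.18 × 242 km³ × (908/1000) = 39.55 km³ of water.
Total added water ≈ 1.333×10^14 m³ over 3.54×10^14 m² → Δh = 0.376 m = 37.6 cm.

≈ 37.6 cm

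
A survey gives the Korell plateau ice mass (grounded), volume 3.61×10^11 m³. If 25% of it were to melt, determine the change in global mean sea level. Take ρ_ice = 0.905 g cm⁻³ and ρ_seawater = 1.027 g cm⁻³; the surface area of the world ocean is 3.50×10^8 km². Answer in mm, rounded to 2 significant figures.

Korell: 0.25 × 3.61×10^11 m³ × (905/1027) = 7.953×10^10 m³ of water.
Spread over 3.50×10^14 m² of ocean, Δh = 7.953×10^10 / 3.50×10^14 = 2.27×10^-4 m = 0.23 mm.

≈ 0.23 mm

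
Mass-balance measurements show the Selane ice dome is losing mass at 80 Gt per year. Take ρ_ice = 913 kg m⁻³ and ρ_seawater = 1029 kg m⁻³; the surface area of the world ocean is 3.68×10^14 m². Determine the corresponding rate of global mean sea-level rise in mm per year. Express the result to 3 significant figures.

ρ_w = 1029 kg m⁻³. Annual water volume added = 80 Gt / ρ_w = 8.000×10^13 kg / 1029 kg m⁻³ = 7.775×10^10 m³.
Δh per year = 7.775×10^10 / 3.68×10^14 = 2.11×10^-4 m = 0.211 mm.

≈ 0.211 mm/yr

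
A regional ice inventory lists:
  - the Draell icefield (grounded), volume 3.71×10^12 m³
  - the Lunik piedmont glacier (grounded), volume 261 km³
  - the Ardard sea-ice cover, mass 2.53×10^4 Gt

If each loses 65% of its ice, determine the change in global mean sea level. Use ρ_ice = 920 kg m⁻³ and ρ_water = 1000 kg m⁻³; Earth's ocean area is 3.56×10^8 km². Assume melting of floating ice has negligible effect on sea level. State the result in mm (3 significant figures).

Draell: 0.65 × 3.71×10^12 m³ × (920/1000) = 2.219×10^12 m³ of water.
Lunik: 0.65 × 261 km³ × (920/1000) = 156.1 km³ of water.
The Ardard sea-ice cover is floating and already displaces its own weight of water, so its melt adds essentially nothing to sea level.
Total added water ≈ 2.375×10^12 m³ over 3.56×10^14 m² → Δh = 6.67×10^-3 m = 6.67 mm.

≈ 6.67 mm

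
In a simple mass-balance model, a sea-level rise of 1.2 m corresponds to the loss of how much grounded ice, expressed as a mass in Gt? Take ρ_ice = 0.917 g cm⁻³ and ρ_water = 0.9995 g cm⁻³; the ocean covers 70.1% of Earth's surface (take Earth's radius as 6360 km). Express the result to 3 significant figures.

≈ 4.27×10^5 Gt

Required water volume = Δh × A = 1.2 m × 3.56×10^14 m² = 4.276×10^14 m³.
ρ_w = 0.9995 g cm⁻³ = 999.5 kg m⁻³, so the mass of water = 4.276×10^14 m³ × 999.5 kg m⁻³ = 4.274×10^17 kg = 4.27×10^5 Gt (and the same mass of ice, by conservation).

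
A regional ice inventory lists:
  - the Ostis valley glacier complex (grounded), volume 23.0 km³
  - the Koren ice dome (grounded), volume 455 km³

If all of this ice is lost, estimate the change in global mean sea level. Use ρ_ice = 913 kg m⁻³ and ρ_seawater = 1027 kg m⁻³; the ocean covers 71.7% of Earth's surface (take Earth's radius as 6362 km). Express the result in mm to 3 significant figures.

Ostis: 23.0 km³ × (913/1027) = 20.45 km³ of water.
Koren: 455 km³ × (913/1027) = 404.5 km³ of water.
Total added water ≈ 4.249×10^11 m³ over 3.65×10^14 m² → Δh = 1.17×10^-3 m = 1.17 mm.

≈ 1.17 mm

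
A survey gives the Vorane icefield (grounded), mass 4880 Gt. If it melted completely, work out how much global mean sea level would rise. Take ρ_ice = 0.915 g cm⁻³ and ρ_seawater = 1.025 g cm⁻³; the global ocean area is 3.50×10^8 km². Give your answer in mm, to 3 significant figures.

≈ 13.6 mm

Vorane: 4880 Gt = 4.880×10^15 kg; dividing by ρ_w = 1.025 g cm⁻³ = 1025 kg m⁻³ gives 4.761×10^12 m³ of water.
Spread over 3.50×10^14 m² of ocean, Δh = 4.761×10^12 / 3.50×10^14 = 0.0136 m = 13.6 mm.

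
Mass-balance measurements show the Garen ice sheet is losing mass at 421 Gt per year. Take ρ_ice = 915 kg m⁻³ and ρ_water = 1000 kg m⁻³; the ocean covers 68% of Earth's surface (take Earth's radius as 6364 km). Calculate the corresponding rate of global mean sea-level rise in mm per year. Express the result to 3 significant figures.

ρ_w = 1000 kg m⁻³. Annual water volume added = 421 Gt / ρ_w = 4.210×10^14 kg / 1000 kg m⁻³ = 4.210×10^11 m³.
Δh per year = 4.210×10^11 / 3.46×10^14 = 1.22×10^-3 m = 1.22 mm.

≈ 1.22 mm/yr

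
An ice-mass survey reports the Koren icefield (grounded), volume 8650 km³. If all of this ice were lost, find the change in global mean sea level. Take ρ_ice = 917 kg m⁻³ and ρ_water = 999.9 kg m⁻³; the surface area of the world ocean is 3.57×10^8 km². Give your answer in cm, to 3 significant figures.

≈ 2.22 cm

Koren: 8650 km³ × (917/999.9) = 7933 km³ of water.
Spread over 3.57×10^14 m² of ocean, Δh = 7.933×10^12 / 3.57×10^14 = 0.0222 m = 2.22 cm.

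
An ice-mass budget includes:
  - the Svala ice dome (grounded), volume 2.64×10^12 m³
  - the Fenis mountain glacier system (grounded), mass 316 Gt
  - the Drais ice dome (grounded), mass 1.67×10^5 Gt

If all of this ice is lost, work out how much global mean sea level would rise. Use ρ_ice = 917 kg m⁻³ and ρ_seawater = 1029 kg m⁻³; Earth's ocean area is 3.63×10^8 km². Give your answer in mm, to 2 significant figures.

Svala: 2.64×10^12 m³ × (917/1029) = 2.353×10^12 m³ of water.
Fenis: 316 Gt = 3.160×10^14 kg; dividing by ρ_w = 1029 kg m⁻³ gives 3.071×10^11 m³ of water.
Drais: 1.67×10^5 Gt = 1.670×10^17 kg; dividing by ρ_w = 1029 kg m⁻³ gives 1.623×10^14 m³ of water.
Total added water ≈ 1.650×10^14 m³ over 3.63×10^14 m² → Δh = 0.454 m = 450 mm.

≈ 450 mm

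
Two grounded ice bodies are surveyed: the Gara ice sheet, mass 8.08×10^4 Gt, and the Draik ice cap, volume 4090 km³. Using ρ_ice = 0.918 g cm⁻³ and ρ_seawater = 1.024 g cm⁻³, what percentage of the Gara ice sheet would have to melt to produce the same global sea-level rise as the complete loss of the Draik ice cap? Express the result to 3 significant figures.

Equal sea-level rise means equal mass of meltwater, i.e. equal mass of ice lost.
Ice mass of Draik: 3.755×10^15 kg; ice mass of Gara: 8.080×10^16 kg.
Fraction required = 3.755×10^15 / 8.080×10^16 = 0.0465 → 4.65 %.

≈ 4.65 %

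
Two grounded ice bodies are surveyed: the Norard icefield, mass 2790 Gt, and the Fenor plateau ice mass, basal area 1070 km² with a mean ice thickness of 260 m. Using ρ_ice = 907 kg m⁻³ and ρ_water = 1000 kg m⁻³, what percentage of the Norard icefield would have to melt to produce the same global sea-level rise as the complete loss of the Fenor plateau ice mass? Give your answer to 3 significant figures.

Equal sea-level rise means equal mass of meltwater, i.e. equal mass of ice lost.
Ice mass of Fenor: 2.523×10^14 kg; ice mass of Norard: 2.790×10^15 kg.
Fraction required = 2.523×10^14 / 2.790×10^15 = 0.0904 → 9.04 %.

≈ 9.04 %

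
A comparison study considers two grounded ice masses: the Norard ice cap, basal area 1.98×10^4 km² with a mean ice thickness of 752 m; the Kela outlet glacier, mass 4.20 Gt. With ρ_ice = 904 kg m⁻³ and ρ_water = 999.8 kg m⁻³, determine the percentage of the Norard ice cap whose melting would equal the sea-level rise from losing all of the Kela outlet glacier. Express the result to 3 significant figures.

≈ 0.0312 %

Equal sea-level rise means equal mass of meltwater, i.e. equal mass of ice lost.
Ice mass of Kela: 4.200×10^12 kg; ice mass of Norard: 1.346×10^16 kg.
Fraction required = 4.200×10^12 / 1.346×10^16 = 3.12×10^-4 → 0.0312 %.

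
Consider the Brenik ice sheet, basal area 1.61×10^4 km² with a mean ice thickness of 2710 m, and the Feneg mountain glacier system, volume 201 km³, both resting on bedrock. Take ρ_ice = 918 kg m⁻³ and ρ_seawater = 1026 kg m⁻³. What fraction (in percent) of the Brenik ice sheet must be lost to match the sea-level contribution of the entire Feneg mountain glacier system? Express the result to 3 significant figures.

Equal sea-level rise means equal mass of meltwater, i.e. equal mass of ice lost.
Ice mass of Feneg: 1.845×10^14 kg; ice mass of Brenik: 4.005×10^16 kg.
Fraction required = 1.845×10^14 / 4.005×10^16 = 4.61×10^-3 → 0.461 %.

≈ 0.461 %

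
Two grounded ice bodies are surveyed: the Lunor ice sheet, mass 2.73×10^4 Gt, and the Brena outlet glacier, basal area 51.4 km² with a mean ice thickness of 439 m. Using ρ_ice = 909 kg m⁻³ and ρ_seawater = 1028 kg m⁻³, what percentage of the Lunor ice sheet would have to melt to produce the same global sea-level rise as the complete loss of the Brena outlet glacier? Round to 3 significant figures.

≈ 0.0751 %

Equal sea-level rise means equal mass of meltwater, i.e. equal mass of ice lost.
Ice mass of Brena: 2.051×10^13 kg; ice mass of Lunor: 2.730×10^16 kg.
Fraction required = 2.051×10^13 / 2.730×10^16 = 7.51×10^-4 → 0.0751 %.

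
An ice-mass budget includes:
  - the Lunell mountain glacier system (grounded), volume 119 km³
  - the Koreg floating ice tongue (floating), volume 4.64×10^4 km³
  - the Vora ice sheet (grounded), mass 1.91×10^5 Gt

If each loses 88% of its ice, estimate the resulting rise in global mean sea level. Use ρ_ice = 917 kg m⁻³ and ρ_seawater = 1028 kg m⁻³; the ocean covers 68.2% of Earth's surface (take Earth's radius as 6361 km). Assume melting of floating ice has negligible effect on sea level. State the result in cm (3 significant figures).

Lunell: 0.88 × 119 km³ × (917/1028) = 93.41 km³ of water.
The Koreg floating ice tongue is floating and already displaces its own weight of water, so its melt adds essentially nothing to sea level.
Vora: 0.88 × 1.91×10^5 Gt = 1.681×10^17 kg; dividing by ρ_w = 1028 kg m⁻³ gives 1.635×10^14 m³ of water.
Total added water ≈ 1.636×10^14 m³ over 3.47×10^14 m² → Δh = 0.472 m = 47.2 cm.

≈ 47.2 cm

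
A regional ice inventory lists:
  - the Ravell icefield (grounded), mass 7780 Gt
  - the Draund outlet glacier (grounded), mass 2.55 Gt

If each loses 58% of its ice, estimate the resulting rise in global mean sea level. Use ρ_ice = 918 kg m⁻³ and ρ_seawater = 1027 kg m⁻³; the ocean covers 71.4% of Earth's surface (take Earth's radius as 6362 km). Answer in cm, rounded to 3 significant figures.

Ravell: 0.58 × 7780 Gt = 4.512×10^15 kg; dividing by ρ_w = 1027 kg m⁻³ gives 4.394×10^12 m³ of water.
Draund: 0.58 × 2.55 Gt = 1.479×10^12 kg; dividing by ρ_w = 1027 kg m⁻³ gives 1.440×10^9 m³ of water.
Total added water ≈ 4.395×10^12 m³ over 3.63×10^14 m² → Δh = 0.0121 m = 1.21 cm.

≈ 1.21 cm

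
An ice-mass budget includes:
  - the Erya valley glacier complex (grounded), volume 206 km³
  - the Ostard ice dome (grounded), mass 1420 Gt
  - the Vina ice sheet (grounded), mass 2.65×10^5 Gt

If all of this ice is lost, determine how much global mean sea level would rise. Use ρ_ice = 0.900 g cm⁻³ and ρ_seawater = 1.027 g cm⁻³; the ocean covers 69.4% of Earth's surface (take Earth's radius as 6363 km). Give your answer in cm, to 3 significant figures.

Erya: 206 km³ × (900/1027) = 180.5 km³ of water.
Ostard: 1420 Gt = 1.420×10^15 kg; dividing by ρ_w = 1.027 g cm⁻³ = 1027 kg m⁻³ gives 1.383×10^12 m³ of water.
Vina: 2.65×10^5 Gt = 2.650×10^17 kg; dividing by ρ_w = 1027 kg m⁻³ gives 2.580×10^14 m³ of water.
Total added water ≈ 2.596×10^14 m³ over 3.53×10^14 m² → Δh = 0.735 m = 73.5 cm.

≈ 73.5 cm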